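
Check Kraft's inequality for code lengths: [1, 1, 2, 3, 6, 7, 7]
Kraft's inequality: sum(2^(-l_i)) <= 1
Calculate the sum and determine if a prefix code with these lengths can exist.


Sum = 2^(-1) + 2^(-1) + 2^(-2) + 2^(-3) + 2^(-6) + 2^(-7) + 2^(-7)
    = 0.5 + 0.5 + 0.25 + 0.125 + 0.015625 + 0.0078125 + 0.0078125
    = 180/128 = 1.40625
Since 1.40625 > 1, Kraft's inequality is NOT satisfied.
A prefix code with these lengths CANNOT exist.

Kraft sum = 1.40625. Not satisfied.


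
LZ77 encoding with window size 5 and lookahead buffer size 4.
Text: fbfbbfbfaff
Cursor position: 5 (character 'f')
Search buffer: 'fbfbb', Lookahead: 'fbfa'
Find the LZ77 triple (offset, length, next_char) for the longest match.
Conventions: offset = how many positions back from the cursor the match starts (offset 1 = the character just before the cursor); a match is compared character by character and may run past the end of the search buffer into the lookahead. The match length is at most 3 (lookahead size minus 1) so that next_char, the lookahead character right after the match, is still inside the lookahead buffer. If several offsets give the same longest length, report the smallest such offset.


Try each offset into the search buffer:
  offset=1 (pos 4, char 'b'): match length 0
  offset=2 (pos 3, char 'b'): match length 0
  offset=3 (pos 2, char 'f'): match length 2
  offset=4 (pos 1, char 'b'): match length 0
  offset=5 (pos 0, char 'f'): match length 3
Longest match has length 3 at offset 5.
next_char = character at position 5 + 3 = 8 -> 'a'

Best match: offset=5, length=3 (matching 'fbf' starting at position 0)
LZ77 triple: (5, 3, 'a')


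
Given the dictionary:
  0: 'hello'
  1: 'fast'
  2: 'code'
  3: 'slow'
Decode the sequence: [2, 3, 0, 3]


Look up each index in the dictionary:
  2 -> 'code'
  3 -> 'slow'
  0 -> 'hello'
  3 -> 'slow'

Decoded: "code slow hello slow"


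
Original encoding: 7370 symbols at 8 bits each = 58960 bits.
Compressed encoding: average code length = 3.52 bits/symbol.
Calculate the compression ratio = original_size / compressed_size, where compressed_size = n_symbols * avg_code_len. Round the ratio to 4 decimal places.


original_size = n_symbols * orig_bits = 7370 * 8 = 58960 bits
compressed_size = n_symbols * avg_code_len = 7370 * 3.52 = 25942.4 bits
ratio = original_size / compressed_size = 58960 / 25942.4 = 2.2727

Compression ratio = 2.2727


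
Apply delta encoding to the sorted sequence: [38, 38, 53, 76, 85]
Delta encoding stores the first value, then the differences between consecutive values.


First value: 38
Deltas:
  38 - 38 = 0
  53 - 38 = 15
  76 - 53 = 23
  85 - 76 = 9


Delta encoded: [38, 0, 15, 23, 9]


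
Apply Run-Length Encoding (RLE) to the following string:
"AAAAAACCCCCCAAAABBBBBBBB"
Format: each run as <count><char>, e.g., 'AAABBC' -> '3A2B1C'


Scanning runs left to right:
  i=0: run of 'A' x 6 -> '6A'
  i=6: run of 'C' x 6 -> '6C'
  i=12: run of 'A' x 4 -> '4A'
  i=16: run of 'B' x 8 -> '8B'

RLE = 6A6C4A8B


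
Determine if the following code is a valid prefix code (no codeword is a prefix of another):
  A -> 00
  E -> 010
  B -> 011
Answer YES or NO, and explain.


Checking each pair (does one codeword prefix another?):
  A='00' vs E='010': no prefix
  A='00' vs B='011': no prefix
  E='010' vs A='00': no prefix
  E='010' vs B='011': no prefix
  B='011' vs A='00': no prefix
  B='011' vs E='010': no prefix
No violation found over all pairs.

YES -- this is a valid prefix code. No codeword is a prefix of any other codeword.


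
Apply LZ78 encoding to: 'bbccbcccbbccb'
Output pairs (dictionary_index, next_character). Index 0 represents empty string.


LZ78 encoding steps:
Dictionary: {0: ''}
Step 1: w='' (idx 0), next='b' -> output (0, 'b'), add 'b' as idx 1
Step 2: w='b' (idx 1), next='c' -> output (1, 'c'), add 'bc' as idx 2
Step 3: w='' (idx 0), next='c' -> output (0, 'c'), add 'c' as idx 3
Step 4: w='bc' (idx 2), next='c' -> output (2, 'c'), add 'bcc' as idx 4
Step 5: w='c' (idx 3), next='b' -> output (3, 'b'), add 'cb' as idx 5
Step 6: w='bcc' (idx 4), next='b' -> output (4, 'b'), add 'bccb' as idx 6


Encoded: [(0, 'b'), (1, 'c'), (0, 'c'), (2, 'c'), (3, 'b'), (4, 'b')]


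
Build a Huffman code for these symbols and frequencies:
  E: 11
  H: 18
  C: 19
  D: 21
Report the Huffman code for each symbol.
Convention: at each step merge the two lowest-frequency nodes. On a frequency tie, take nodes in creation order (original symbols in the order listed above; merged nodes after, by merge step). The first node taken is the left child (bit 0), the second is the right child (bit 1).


Huffman tree construction:
Step 1: Merge E(11) + H(18) = 29
Step 2: Merge C(19) + D(21) = 40
Step 3: Merge (E+H)(29) + (C+D)(40) = 69
Read each symbol's code off the tree from the root (left child = 0, right child = 1).

Codes:
  E: 00 (length 2)
  H: 01 (length 2)
  C: 10 (length 2)
  D: 11 (length 2)
Average code length: 138/69 = 2.0000 bits/symbol


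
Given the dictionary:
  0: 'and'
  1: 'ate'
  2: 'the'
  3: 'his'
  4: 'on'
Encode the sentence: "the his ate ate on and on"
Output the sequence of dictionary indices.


Look up each word in the dictionary:
  'the' -> 2
  'his' -> 3
  'ate' -> 1
  'ate' -> 1
  'on' -> 4
  'and' -> 0
  'on' -> 4

Encoded: [2, 3, 1, 1, 4, 0, 4]


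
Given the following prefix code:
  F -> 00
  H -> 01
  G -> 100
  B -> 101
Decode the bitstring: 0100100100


Decoding step by step:
Bits 01 -> H
Bits 00 -> F
Bits 100 -> G
Bits 100 -> G


Decoded message: HFGG


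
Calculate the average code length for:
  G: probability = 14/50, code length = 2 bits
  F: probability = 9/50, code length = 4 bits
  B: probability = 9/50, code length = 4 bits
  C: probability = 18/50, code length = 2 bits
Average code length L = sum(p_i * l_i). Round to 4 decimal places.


Weighted contributions p_i * l_i:
  G: (14/50) * 2 = 28/50
  F: (9/50) * 4 = 36/50
  B: (9/50) * 4 = 36/50
  C: (18/50) * 2 = 36/50
Sum = (28 + 36 + 36 + 36)/50 = 136/50

L = 136/50 = 2.7200 bits/symbol


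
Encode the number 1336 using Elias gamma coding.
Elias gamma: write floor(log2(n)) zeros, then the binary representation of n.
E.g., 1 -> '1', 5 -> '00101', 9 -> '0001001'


num_bits = floor(log2(1336)) + 1 = 11
leading_zeros = num_bits - 1 = 10
binary(1336) = 10100111000

Elias gamma(1336) = '0000000000' + '10100111000' = 000000000010100111000 (21 bits)


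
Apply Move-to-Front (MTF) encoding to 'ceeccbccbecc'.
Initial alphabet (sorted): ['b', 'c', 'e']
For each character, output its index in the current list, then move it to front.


MTF encoding:
'c': index 1 in ['b', 'c', 'e'] -> ['c', 'b', 'e']
'e': index 2 in ['c', 'b', 'e'] -> ['e', 'c', 'b']
'e': index 0 in ['e', 'c', 'b'] -> ['e', 'c', 'b']
'c': index 1 in ['e', 'c', 'b'] -> ['c', 'e', 'b']
'c': index 0 in ['c', 'e', 'b'] -> ['c', 'e', 'b']
'b': index 2 in ['c', 'e', 'b'] -> ['b', 'c', 'e']
'c': index 1 in ['b', 'c', 'e'] -> ['c', 'b', 'e']
'c': index 0 in ['c', 'b', 'e'] -> ['c', 'b', 'e']
'b': index 1 in ['c', 'b', 'e'] -> ['b', 'c', 'e']
'e': index 2 in ['b', 'c', 'e'] -> ['e', 'b', 'c']
'c': index 2 in ['e', 'b', 'c'] -> ['c', 'e', 'b']
'c': index 0 in ['c', 'e', 'b'] -> ['c', 'e', 'b']


Output: [1, 2, 0, 1, 0, 2, 1, 0, 1, 2, 2, 0]


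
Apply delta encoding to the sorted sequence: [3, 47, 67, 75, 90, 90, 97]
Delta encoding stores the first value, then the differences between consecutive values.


First value: 3
Deltas:
  47 - 3 = 44
  67 - 47 = 20
  75 - 67 = 8
  90 - 75 = 15
  90 - 90 = 0
  97 - 90 = 7


Delta encoded: [3, 44, 20, 8, 15, 0, 7]


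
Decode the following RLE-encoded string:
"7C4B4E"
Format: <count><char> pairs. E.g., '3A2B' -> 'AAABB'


Expanding each <count><char> pair:
  7C -> 'CCCCCCC'
  4B -> 'BBBB'
  4E -> 'EEEE'

Decoded = CCCCCCCBBBBEEEE


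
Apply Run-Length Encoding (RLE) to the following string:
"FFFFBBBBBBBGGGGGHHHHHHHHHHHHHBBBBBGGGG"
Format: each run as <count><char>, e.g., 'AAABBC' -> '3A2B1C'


Scanning runs left to right:
  i=0: run of 'F' x 4 -> '4F'
  i=4: run of 'B' x 7 -> '7B'
  i=11: run of 'G' x 5 -> '5G'
  i=16: run of 'H' x 13 -> '13H'
  i=29: run of 'B' x 5 -> '5B'
  i=34: run of 'G' x 4 -> '4G'

RLE = 4F7B5G13H5B4G


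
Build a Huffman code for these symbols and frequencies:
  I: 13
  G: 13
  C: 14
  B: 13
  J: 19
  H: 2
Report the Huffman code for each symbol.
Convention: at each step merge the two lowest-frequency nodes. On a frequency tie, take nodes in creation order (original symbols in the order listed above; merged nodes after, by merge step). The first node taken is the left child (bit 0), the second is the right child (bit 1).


Huffman tree construction:
Step 1: Merge H(2) + I(13) = 15
Step 2: Merge G(13) + B(13) = 26
Step 3: Merge C(14) + (H+I)(15) = 29
Step 4: Merge J(19) + (G+B)(26) = 45
Step 5: Merge (C+(H+I))(29) + (J+(G+B))(45) = 74
Read each symbol's code off the tree from the root (left child = 0, right child = 1).

Codes:
  I: 011 (length 3)
  G: 110 (length 3)
  C: 00 (length 2)
  B: 111 (length 3)
  J: 10 (length 2)
  H: 010 (length 3)
Average code length: 189/74 = 2.5541 bits/symbol


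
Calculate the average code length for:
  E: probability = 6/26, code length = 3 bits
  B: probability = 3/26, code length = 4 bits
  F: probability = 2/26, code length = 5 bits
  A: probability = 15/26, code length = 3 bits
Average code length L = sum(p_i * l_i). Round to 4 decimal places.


Weighted contributions p_i * l_i:
  E: (6/26) * 3 = 18/26
  B: (3/26) * 4 = 12/26
  F: (2/26) * 5 = 10/26
  A: (15/26) * 3 = 45/26
Sum = (18 + 12 + 10 + 45)/26 = 85/26

L = 85/26 = 3.2692 bits/symbol


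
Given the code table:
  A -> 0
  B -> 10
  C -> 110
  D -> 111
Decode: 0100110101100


Decoding:
0 -> A
10 -> B
0 -> A
110 -> C
10 -> B
110 -> C
0 -> A


Result: ABACBCA


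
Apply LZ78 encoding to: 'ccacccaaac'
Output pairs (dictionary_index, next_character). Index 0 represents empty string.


LZ78 encoding steps:
Dictionary: {0: ''}
Step 1: w='' (idx 0), next='c' -> output (0, 'c'), add 'c' as idx 1
Step 2: w='c' (idx 1), next='a' -> output (1, 'a'), add 'ca' as idx 2
Step 3: w='c' (idx 1), next='c' -> output (1, 'c'), add 'cc' as idx 3
Step 4: w='ca' (idx 2), next='a' -> output (2, 'a'), add 'caa' as idx 4
Step 5: w='' (idx 0), next='a' -> output (0, 'a'), add 'a' as idx 5
Step 6: w='c' (idx 1), end of input -> output (1, '')


Encoded: [(0, 'c'), (1, 'a'), (1, 'c'), (2, 'a'), (0, 'a'), (1, '')]


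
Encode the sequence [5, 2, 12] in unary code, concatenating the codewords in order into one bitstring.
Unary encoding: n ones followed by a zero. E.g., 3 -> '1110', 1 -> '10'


Encode each number as n ones followed by a terminating 0:
  5 -> 111110 (6 bits)
  2 -> 110 (3 bits)
  12 -> 1111111111110 (13 bits)
Total length = 6 + 3 + 13 = 22 bits.

Unary([5, 2, 12]) = 1111101101111111111110 (22 bits)


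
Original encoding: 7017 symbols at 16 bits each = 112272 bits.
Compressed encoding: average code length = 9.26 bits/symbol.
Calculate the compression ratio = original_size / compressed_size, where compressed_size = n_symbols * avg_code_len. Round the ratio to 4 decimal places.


original_size = n_symbols * orig_bits = 7017 * 16 = 112272 bits
compressed_size = n_symbols * avg_code_len = 7017 * 9.26 = 64977.42 bits
ratio = original_size / compressed_size = 112272 / 64977.42 = 1.7279

Compression ratio = 1.7279


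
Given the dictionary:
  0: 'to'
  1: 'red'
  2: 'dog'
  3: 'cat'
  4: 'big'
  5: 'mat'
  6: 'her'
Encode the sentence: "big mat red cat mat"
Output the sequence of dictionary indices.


Look up each word in the dictionary:
  'big' -> 4
  'mat' -> 5
  'red' -> 1
  'cat' -> 3
  'mat' -> 5

Encoded: [4, 5, 1, 3, 5]


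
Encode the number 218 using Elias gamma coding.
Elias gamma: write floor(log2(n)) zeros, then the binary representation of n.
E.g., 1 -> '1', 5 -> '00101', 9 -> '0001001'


num_bits = floor(log2(218)) + 1 = 8
leading_zeros = num_bits - 1 = 7
binary(218) = 11011010

Elias gamma(218) = '0000000' + '11011010' = 000000011011010 (15 bits)


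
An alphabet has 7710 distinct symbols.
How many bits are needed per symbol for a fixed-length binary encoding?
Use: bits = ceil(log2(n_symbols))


log2(7710) = 12.9125
Bracket: 2^12 = 4096 < 7710 <= 2^13 = 8192
So ceil(log2(7710)) = 13

bits = ceil(log2(7710)) = ceil(12.9125) = 13 bits


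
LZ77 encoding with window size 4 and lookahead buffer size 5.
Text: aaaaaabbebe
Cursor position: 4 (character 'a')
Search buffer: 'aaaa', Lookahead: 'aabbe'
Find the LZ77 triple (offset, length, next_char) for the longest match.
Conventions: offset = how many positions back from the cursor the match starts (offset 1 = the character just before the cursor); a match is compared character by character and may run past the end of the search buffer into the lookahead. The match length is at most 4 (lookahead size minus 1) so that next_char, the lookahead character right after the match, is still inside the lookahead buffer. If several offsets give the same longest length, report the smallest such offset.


Try each offset into the search buffer:
  offset=1 (pos 3, char 'a'): match length 2
  offset=2 (pos 2, char 'a'): match length 2
  offset=3 (pos 1, char 'a'): match length 2
  offset=4 (pos 0, char 'a'): match length 2
Longest match has length 2, found at offsets 1, 2, 3, 4; take the smallest, offset 1.
next_char = character at position 4 + 2 = 6 -> 'b'

Best match: offset=1, length=2 (matching 'aa' starting at position 3)
LZ77 triple: (1, 2, 'b')


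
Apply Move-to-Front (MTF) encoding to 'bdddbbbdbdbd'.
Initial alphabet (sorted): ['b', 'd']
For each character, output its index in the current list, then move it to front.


MTF encoding:
'b': index 0 in ['b', 'd'] -> ['b', 'd']
'd': index 1 in ['b', 'd'] -> ['d', 'b']
'd': index 0 in ['d', 'b'] -> ['d', 'b']
'd': index 0 in ['d', 'b'] -> ['d', 'b']
'b': index 1 in ['d', 'b'] -> ['b', 'd']
'b': index 0 in ['b', 'd'] -> ['b', 'd']
'b': index 0 in ['b', 'd'] -> ['b', 'd']
'd': index 1 in ['b', 'd'] -> ['d', 'b']
'b': index 1 in ['d', 'b'] -> ['b', 'd']
'd': index 1 in ['b', 'd'] -> ['d', 'b']
'b': index 1 in ['d', 'b'] -> ['b', 'd']
'd': index 1 in ['b', 'd'] -> ['d', 'b']


Output: [0, 1, 0, 0, 1, 0, 0, 1, 1, 1, 1, 1]


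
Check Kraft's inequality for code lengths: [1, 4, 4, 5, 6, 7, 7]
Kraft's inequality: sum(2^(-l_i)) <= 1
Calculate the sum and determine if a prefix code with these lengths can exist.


Sum = 2^(-1) + 2^(-4) + 2^(-4) + 2^(-5) + 2^(-6) + 2^(-7) + 2^(-7)
    = 0.5 + 0.0625 + 0.0625 + 0.03125 + 0.015625 + 0.0078125 + 0.0078125
    = 88/128 = 0.6875
Since 0.6875 <= 1, Kraft's inequality IS satisfied.
A prefix code with these lengths CAN exist.

Kraft sum = 0.6875. Satisfied.


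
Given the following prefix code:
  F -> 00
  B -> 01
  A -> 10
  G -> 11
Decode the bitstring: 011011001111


Decoding step by step:
Bits 01 -> B
Bits 10 -> A
Bits 11 -> G
Bits 00 -> F
Bits 11 -> G
Bits 11 -> G


Decoded message: BAGFGG


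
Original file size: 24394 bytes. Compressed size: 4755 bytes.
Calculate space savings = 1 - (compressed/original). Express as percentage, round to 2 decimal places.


ratio = compressed/original = 4755/24394 = 0.194925
savings = 1 - ratio = 1 - 0.194925 = 0.805075
as a percentage: 0.805075 * 100 = 80.51%

Space savings = 1 - 4755/24394 = 80.51%


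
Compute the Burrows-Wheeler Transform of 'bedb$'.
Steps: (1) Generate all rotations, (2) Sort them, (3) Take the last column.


Rotations (sorted):
  0: $bedb -> last char: b
  1: b$bed -> last char: d
  2: bedb$ -> last char: $
  3: db$be -> last char: e
  4: edb$b -> last char: b


BWT = bd$eb


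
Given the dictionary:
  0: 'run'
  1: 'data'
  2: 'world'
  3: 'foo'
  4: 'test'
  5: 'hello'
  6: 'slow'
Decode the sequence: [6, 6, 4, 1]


Look up each index in the dictionary:
  6 -> 'slow'
  6 -> 'slow'
  4 -> 'test'
  1 -> 'data'

Decoded: "slow slow test data"


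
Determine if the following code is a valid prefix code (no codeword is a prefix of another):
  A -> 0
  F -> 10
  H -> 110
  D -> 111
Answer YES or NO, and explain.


Checking each pair (does one codeword prefix another?):
  A='0' vs F='10': no prefix
  A='0' vs H='110': no prefix
  A='0' vs D='111': no prefix
  F='10' vs A='0': no prefix
  F='10' vs H='110': no prefix
  F='10' vs D='111': no prefix
  H='110' vs A='0': no prefix
  H='110' vs F='10': no prefix
  H='110' vs D='111': no prefix
  D='111' vs A='0': no prefix
  D='111' vs F='10': no prefix
  D='111' vs H='110': no prefix
No violation found over all pairs.

YES -- this is a valid prefix code. No codeword is a prefix of any other codeword.


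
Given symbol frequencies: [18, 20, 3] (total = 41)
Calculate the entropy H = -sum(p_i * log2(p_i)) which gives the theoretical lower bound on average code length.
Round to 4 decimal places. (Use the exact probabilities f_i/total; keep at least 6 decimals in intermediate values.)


Per-symbol terms -p_i * log2(p_i) with p_i = f_i/41:
  p = 18/41 = 0.439024: log2(p) = -1.187627, -p*log2(p) = 0.521397
  p = 20/41 = 0.487805: log2(p) = -1.035624, -p*log2(p) = 0.505182
  p = 3/41 = 0.073171: log2(p) = -3.772590, -p*log2(p) = 0.276043
H = 0.521397 + 0.505182 + 0.276043 = 1.302622

H = 1.3026 bits/symbol


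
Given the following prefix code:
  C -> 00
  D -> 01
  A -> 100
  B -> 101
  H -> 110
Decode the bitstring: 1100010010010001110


Decoding step by step:
Bits 110 -> H
Bits 00 -> C
Bits 100 -> A
Bits 100 -> A
Bits 100 -> A
Bits 01 -> D
Bits 110 -> H


Decoded message: HCAAADH


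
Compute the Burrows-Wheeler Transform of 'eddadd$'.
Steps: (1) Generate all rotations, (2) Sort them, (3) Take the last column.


Rotations (sorted):
  0: $eddadd -> last char: d
  1: add$edd -> last char: d
  2: d$eddad -> last char: d
  3: dadd$ed -> last char: d
  4: dd$edda -> last char: a
  5: ddadd$e -> last char: e
  6: eddadd$ -> last char: $


BWT = ddddae$


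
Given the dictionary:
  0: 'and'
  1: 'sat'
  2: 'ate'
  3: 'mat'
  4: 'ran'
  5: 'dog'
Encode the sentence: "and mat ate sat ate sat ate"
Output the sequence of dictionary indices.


Look up each word in the dictionary:
  'and' -> 0
  'mat' -> 3
  'ate' -> 2
  'sat' -> 1
  'ate' -> 2
  'sat' -> 1
  'ate' -> 2

Encoded: [0, 3, 2, 1, 2, 1, 2]


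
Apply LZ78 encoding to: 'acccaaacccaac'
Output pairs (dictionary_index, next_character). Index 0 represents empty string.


LZ78 encoding steps:
Dictionary: {0: ''}
Step 1: w='' (idx 0), next='a' -> output (0, 'a'), add 'a' as idx 1
Step 2: w='' (idx 0), next='c' -> output (0, 'c'), add 'c' as idx 2
Step 3: w='c' (idx 2), next='c' -> output (2, 'c'), add 'cc' as idx 3
Step 4: w='a' (idx 1), next='a' -> output (1, 'a'), add 'aa' as idx 4
Step 5: w='a' (idx 1), next='c' -> output (1, 'c'), add 'ac' as idx 5
Step 6: w='cc' (idx 3), next='a' -> output (3, 'a'), add 'cca' as idx 6
Step 7: w='ac' (idx 5), end of input -> output (5, '')


Encoded: [(0, 'a'), (0, 'c'), (2, 'c'), (1, 'a'), (1, 'c'), (3, 'a'), (5, '')]


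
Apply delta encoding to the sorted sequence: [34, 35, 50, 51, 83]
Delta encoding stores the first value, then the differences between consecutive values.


First value: 34
Deltas:
  35 - 34 = 1
  50 - 35 = 15
  51 - 50 = 1
  83 - 51 = 32


Delta encoded: [34, 1, 15, 1, 32]


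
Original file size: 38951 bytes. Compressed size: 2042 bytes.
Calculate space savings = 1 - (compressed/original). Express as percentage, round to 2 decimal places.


ratio = compressed/original = 2042/38951 = 0.052425
savings = 1 - ratio = 1 - 0.052425 = 0.947575
as a percentage: 0.947575 * 100 = 94.76%

Space savings = 1 - 2042/38951 = 94.76%


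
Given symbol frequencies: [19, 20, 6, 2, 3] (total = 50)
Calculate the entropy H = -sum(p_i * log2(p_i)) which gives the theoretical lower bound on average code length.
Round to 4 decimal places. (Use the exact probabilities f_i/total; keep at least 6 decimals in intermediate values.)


Per-symbol terms -p_i * log2(p_i) with p_i = f_i/50:
  p = 19/50 = 0.380000: log2(p) = -1.395929, -p*log2(p) = 0.530453
  p = 20/50 = 0.400000: log2(p) = -1.321928, -p*log2(p) = 0.528771
  p = 6/50 = 0.120000: log2(p) = -3.058894, -p*log2(p) = 0.367067
  p = 2/50 = 0.040000: log2(p) = -4.643856, -p*log2(p) = 0.185754
  p = 3/50 = 0.060000: log2(p) = -4.058894, -p*log2(p) = 0.243534
H = 0.530453 + 0.528771 + 0.367067 + 0.185754 + 0.243534 = 1.855579

H = 1.8556 bits/symbol


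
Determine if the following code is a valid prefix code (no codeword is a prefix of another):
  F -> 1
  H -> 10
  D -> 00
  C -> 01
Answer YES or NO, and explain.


Checking each pair (does one codeword prefix another?):
  F='1' vs H='10': prefix -- VIOLATION

NO -- this is NOT a valid prefix code. F (1) is a prefix of H (10).


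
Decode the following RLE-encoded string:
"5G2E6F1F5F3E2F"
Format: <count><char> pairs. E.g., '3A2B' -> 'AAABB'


Expanding each <count><char> pair:
  5G -> 'GGGGG'
  2E -> 'EE'
  6F -> 'FFFFFF'
  1F -> 'F'
  5F -> 'FFFFF'
  3E -> 'EEE'
  2F -> 'FF'

Decoded = GGGGGEEFFFFFFFFFFFFEEEFF


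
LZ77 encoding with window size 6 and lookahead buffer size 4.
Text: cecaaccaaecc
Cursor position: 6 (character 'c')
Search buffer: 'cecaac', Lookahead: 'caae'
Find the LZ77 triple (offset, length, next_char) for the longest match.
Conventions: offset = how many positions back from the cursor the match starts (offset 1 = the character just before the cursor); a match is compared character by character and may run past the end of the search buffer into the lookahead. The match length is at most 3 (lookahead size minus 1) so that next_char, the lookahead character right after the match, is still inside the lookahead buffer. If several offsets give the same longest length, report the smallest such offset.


Try each offset into the search buffer:
  offset=1 (pos 5, char 'c'): match length 1
  offset=2 (pos 4, char 'a'): match length 0
  offset=3 (pos 3, char 'a'): match length 0
  offset=4 (pos 2, char 'c'): match length 3
  offset=5 (pos 1, char 'e'): match length 0
  offset=6 (pos 0, char 'c'): match length 1
Longest match has length 3 at offset 4.
next_char = character at position 6 + 3 = 9 -> 'e'

Best match: offset=4, length=3 (matching 'caa' starting at position 2)
LZ77 triple: (4, 3, 'e')


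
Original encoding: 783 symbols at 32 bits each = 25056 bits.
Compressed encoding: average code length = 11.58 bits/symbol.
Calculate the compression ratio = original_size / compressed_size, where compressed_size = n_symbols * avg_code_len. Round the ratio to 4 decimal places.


original_size = n_symbols * orig_bits = 783 * 32 = 25056 bits
compressed_size = n_symbols * avg_code_len = 783 * 11.58 = 9067.14 bits
ratio = original_size / compressed_size = 25056 / 9067.14 = 2.7634

Compression ratio = 2.7634


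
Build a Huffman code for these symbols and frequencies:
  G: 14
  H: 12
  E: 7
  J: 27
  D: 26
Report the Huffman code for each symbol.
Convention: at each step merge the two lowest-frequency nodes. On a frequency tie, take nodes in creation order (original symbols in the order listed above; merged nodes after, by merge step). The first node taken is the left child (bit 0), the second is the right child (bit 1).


Huffman tree construction:
Step 1: Merge E(7) + H(12) = 19
Step 2: Merge G(14) + (E+H)(19) = 33
Step 3: Merge D(26) + J(27) = 53
Step 4: Merge (G+(E+H))(33) + (D+J)(53) = 86
Read each symbol's code off the tree from the root (left child = 0, right child = 1).

Codes:
  G: 00 (length 2)
  H: 011 (length 3)
  E: 010 (length 3)
  J: 11 (length 2)
  D: 10 (length 2)
Average code length: 191/86 = 2.2209 bits/symbol


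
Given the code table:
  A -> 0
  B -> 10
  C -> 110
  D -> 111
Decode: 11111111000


Decoding:
111 -> D
111 -> D
110 -> C
0 -> A
0 -> A


Result: DDCAA


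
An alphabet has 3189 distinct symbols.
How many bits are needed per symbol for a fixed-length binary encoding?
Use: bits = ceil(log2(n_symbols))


log2(3189) = 11.6389
Bracket: 2^11 = 2048 < 3189 <= 2^12 = 4096
So ceil(log2(3189)) = 12

bits = ceil(log2(3189)) = ceil(11.6389) = 12 bits


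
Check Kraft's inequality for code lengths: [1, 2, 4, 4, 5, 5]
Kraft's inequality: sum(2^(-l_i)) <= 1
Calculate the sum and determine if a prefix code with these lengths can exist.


Sum = 2^(-1) + 2^(-2) + 2^(-4) + 2^(-4) + 2^(-5) + 2^(-5)
    = 0.5 + 0.25 + 0.0625 + 0.0625 + 0.03125 + 0.03125
    = 30/32 = 0.9375
Since 0.9375 <= 1, Kraft's inequality IS satisfied.
A prefix code with these lengths CAN exist.

Kraft sum = 0.9375. Satisfied.


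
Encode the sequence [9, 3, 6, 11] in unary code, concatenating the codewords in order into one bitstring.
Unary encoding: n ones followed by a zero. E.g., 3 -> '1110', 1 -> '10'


Encode each number as n ones followed by a terminating 0:
  9 -> 1111111110 (10 bits)
  3 -> 1110 (4 bits)
  6 -> 1111110 (7 bits)
  11 -> 111111111110 (12 bits)
Total length = 10 + 4 + 7 + 12 = 33 bits.

Unary([9, 3, 6, 11]) = 111111111011101111110111111111110 (33 bits)


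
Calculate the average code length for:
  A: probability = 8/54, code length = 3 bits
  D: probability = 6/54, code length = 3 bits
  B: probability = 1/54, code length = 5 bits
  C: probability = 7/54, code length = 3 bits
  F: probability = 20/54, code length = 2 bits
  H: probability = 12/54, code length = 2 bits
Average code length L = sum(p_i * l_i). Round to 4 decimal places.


Weighted contributions p_i * l_i:
  A: (8/54) * 3 = 24/54
  D: (6/54) * 3 = 18/54
  B: (1/54) * 5 = 5/54
  C: (7/54) * 3 = 21/54
  F: (20/54) * 2 = 40/54
  H: (12/54) * 2 = 24/54
Sum = (24 + 18 + 5 + 21 + 40 + 24)/54 = 132/54

L = 132/54 = 2.4444 bits/symbol


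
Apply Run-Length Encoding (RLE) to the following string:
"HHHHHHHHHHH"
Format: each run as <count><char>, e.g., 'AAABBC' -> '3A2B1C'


Scanning runs left to right:
  i=0: run of 'H' x 11 -> '11H'

RLE = 11H


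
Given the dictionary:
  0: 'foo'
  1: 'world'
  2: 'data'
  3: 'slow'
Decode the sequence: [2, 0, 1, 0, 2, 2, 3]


Look up each index in the dictionary:
  2 -> 'data'
  0 -> 'foo'
  1 -> 'world'
  0 -> 'foo'
  2 -> 'data'
  2 -> 'data'
  3 -> 'slow'

Decoded: "data foo world foo data data slow"


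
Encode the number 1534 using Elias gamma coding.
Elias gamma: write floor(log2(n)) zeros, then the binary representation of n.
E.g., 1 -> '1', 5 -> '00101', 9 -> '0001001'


num_bits = floor(log2(1534)) + 1 = 11
leading_zeros = num_bits - 1 = 10
binary(1534) = 10111111110

Elias gamma(1534) = '0000000000' + '10111111110' = 000000000010111111110 (21 bits)


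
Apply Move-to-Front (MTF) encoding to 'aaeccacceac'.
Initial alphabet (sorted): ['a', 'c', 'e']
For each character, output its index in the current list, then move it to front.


MTF encoding:
'a': index 0 in ['a', 'c', 'e'] -> ['a', 'c', 'e']
'a': index 0 in ['a', 'c', 'e'] -> ['a', 'c', 'e']
'e': index 2 in ['a', 'c', 'e'] -> ['e', 'a', 'c']
'c': index 2 in ['e', 'a', 'c'] -> ['c', 'e', 'a']
'c': index 0 in ['c', 'e', 'a'] -> ['c', 'e', 'a']
'a': index 2 in ['c', 'e', 'a'] -> ['a', 'c', 'e']
'c': index 1 in ['a', 'c', 'e'] -> ['c', 'a', 'e']
'c': index 0 in ['c', 'a', 'e'] -> ['c', 'a', 'e']
'e': index 2 in ['c', 'a', 'e'] -> ['e', 'c', 'a']
'a': index 2 in ['e', 'c', 'a'] -> ['a', 'e', 'c']
'c': index 2 in ['a', 'e', 'c'] -> ['c', 'a', 'e']


Output: [0, 0, 2, 2, 0, 2, 1, 0, 2, 2, 2]


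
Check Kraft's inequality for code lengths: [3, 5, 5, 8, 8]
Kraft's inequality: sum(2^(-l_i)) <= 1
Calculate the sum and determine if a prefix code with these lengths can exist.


Sum = 2^(-3) + 2^(-5) + 2^(-5) + 2^(-8) + 2^(-8)
    = 0.125 + 0.03125 + 0.03125 + 0.00390625 + 0.00390625
    = 50/256 = 0.1953125
Since 0.1953125 <= 1, Kraft's inequality IS satisfied.
A prefix code with these lengths CAN exist.

Kraft sum = 0.1953125. Satisfied.


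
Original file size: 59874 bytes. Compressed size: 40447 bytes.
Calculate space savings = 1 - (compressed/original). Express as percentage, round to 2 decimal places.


ratio = compressed/original = 40447/59874 = 0.675535
savings = 1 - ratio = 1 - 0.675535 = 0.324465
as a percentage: 0.324465 * 100 = 32.45%

Space savings = 1 - 40447/59874 = 32.45%


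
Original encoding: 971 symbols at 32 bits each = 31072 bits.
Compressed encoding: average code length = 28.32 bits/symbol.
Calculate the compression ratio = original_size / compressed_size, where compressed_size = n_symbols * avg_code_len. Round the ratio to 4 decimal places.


original_size = n_symbols * orig_bits = 971 * 32 = 31072 bits
compressed_size = n_symbols * avg_code_len = 971 * 28.32 = 27498.72 bits
ratio = original_size / compressed_size = 31072 / 27498.72 = 1.1299

Compression ratio = 1.1299


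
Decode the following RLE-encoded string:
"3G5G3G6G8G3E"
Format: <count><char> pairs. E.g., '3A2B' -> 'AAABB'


Expanding each <count><char> pair:
  3G -> 'GGG'
  5G -> 'GGGGG'
  3G -> 'GGG'
  6G -> 'GGGGGG'
  8G -> 'GGGGGGGG'
  3E -> 'EEE'

Decoded = GGGGGGGGGGGGGGGGGGGGGGGGGEEE


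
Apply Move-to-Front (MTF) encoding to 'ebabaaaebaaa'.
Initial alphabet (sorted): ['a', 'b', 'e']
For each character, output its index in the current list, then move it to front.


MTF encoding:
'e': index 2 in ['a', 'b', 'e'] -> ['e', 'a', 'b']
'b': index 2 in ['e', 'a', 'b'] -> ['b', 'e', 'a']
'a': index 2 in ['b', 'e', 'a'] -> ['a', 'b', 'e']
'b': index 1 in ['a', 'b', 'e'] -> ['b', 'a', 'e']
'a': index 1 in ['b', 'a', 'e'] -> ['a', 'b', 'e']
'a': index 0 in ['a', 'b', 'e'] -> ['a', 'b', 'e']
'a': index 0 in ['a', 'b', 'e'] -> ['a', 'b', 'e']
'e': index 2 in ['a', 'b', 'e'] -> ['e', 'a', 'b']
'b': index 2 in ['e', 'a', 'b'] -> ['b', 'e', 'a']
'a': index 2 in ['b', 'e', 'a'] -> ['a', 'b', 'e']
'a': index 0 in ['a', 'b', 'e'] -> ['a', 'b', 'e']
'a': index 0 in ['a', 'b', 'e'] -> ['a', 'b', 'e']


Output: [2, 2, 2, 1, 1, 0, 0, 2, 2, 2, 0, 0]


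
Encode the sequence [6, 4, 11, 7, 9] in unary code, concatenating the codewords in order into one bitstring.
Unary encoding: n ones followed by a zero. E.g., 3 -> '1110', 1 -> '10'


Encode each number as n ones followed by a terminating 0:
  6 -> 1111110 (7 bits)
  4 -> 11110 (5 bits)
  11 -> 111111111110 (12 bits)
  7 -> 11111110 (8 bits)
  9 -> 1111111110 (10 bits)
Total length = 7 + 5 + 12 + 8 + 10 = 42 bits.

Unary([6, 4, 11, 7, 9]) = 111111011110111111111110111111101111111110 (42 bits)


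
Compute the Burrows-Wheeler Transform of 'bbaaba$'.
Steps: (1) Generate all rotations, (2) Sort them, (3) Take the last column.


Rotations (sorted):
  0: $bbaaba -> last char: a
  1: a$bbaab -> last char: b
  2: aaba$bb -> last char: b
  3: aba$bba -> last char: a
  4: ba$bbaa -> last char: a
  5: baaba$b -> last char: b
  6: bbaaba$ -> last char: $


BWT = abbaab$


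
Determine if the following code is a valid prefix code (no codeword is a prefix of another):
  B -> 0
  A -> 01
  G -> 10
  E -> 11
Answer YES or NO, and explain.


Checking each pair (does one codeword prefix another?):
  B='0' vs A='01': prefix -- VIOLATION

NO -- this is NOT a valid prefix code. B (0) is a prefix of A (01).


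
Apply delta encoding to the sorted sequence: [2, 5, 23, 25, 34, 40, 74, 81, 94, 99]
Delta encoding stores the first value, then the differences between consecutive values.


First value: 2
Deltas:
  5 - 2 = 3
  23 - 5 = 18
  25 - 23 = 2
  34 - 25 = 9
  40 - 34 = 6
  74 - 40 = 34
  81 - 74 = 7
  94 - 81 = 13
  99 - 94 = 5


Delta encoded: [2, 3, 18, 2, 9, 6, 34, 7, 13, 5]


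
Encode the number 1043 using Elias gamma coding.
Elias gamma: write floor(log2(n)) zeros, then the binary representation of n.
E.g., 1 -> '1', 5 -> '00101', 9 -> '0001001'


num_bits = floor(log2(1043)) + 1 = 11
leading_zeros = num_bits - 1 = 10
binary(1043) = 10000010011

Elias gamma(1043) = '0000000000' + '10000010011' = 000000000010000010011 (21 bits)


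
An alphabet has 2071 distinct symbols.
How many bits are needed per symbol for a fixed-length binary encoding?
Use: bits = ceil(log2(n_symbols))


log2(2071) = 11.0161
Bracket: 2^11 = 2048 < 2071 <= 2^12 = 4096
So ceil(log2(2071)) = 12

bits = ceil(log2(2071)) = ceil(11.0161) = 12 bits


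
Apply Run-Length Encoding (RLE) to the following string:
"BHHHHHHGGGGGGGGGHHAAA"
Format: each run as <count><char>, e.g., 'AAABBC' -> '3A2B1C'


Scanning runs left to right:
  i=0: run of 'B' x 1 -> '1B'
  i=1: run of 'H' x 6 -> '6H'
  i=7: run of 'G' x 9 -> '9G'
  i=16: run of 'H' x 2 -> '2H'
  i=18: run of 'A' x 3 -> '3A'

RLE = 1B6H9G2H3A


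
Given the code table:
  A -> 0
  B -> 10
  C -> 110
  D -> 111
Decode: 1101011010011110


Decoding:
110 -> C
10 -> B
110 -> C
10 -> B
0 -> A
111 -> D
10 -> B


Result: CBCBADB


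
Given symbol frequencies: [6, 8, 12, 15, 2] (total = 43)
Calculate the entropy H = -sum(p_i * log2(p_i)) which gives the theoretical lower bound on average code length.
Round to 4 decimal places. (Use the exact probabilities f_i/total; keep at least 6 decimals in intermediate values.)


Per-symbol terms -p_i * log2(p_i) with p_i = f_i/43:
  p = 6/43 = 0.139535: log2(p) = -2.841302, -p*log2(p) = 0.396461
  p = 8/43 = 0.186047: log2(p) = -2.426265, -p*log2(p) = 0.451398
  p = 12/43 = 0.279070: log2(p) = -1.841302, -p*log2(p) = 0.513852
  p = 15/43 = 0.348837: log2(p) = -1.519374, -p*log2(p) = 0.530014
  p = 2/43 = 0.046512: log2(p) = -4.426265, -p*log2(p) = 0.205873
H = 0.396461 + 0.451398 + 0.513852 + 0.530014 + 0.205873 = 2.097598

H = 2.0976 bits/symbol


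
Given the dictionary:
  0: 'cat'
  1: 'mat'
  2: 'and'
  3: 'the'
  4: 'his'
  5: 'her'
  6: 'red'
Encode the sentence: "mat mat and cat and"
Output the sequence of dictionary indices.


Look up each word in the dictionary:
  'mat' -> 1
  'mat' -> 1
  'and' -> 2
  'cat' -> 0
  'and' -> 2

Encoded: [1, 1, 2, 0, 2]


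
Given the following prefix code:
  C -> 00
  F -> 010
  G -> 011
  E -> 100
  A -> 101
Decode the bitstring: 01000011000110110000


Decoding step by step:
Bits 010 -> F
Bits 00 -> C
Bits 011 -> G
Bits 00 -> C
Bits 011 -> G
Bits 011 -> G
Bits 00 -> C
Bits 00 -> C


Decoded message: FCGCGGCC


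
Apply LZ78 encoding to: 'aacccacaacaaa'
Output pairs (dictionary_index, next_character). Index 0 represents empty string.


LZ78 encoding steps:
Dictionary: {0: ''}
Step 1: w='' (idx 0), next='a' -> output (0, 'a'), add 'a' as idx 1
Step 2: w='a' (idx 1), next='c' -> output (1, 'c'), add 'ac' as idx 2
Step 3: w='' (idx 0), next='c' -> output (0, 'c'), add 'c' as idx 3
Step 4: w='c' (idx 3), next='a' -> output (3, 'a'), add 'ca' as idx 4
Step 5: w='ca' (idx 4), next='a' -> output (4, 'a'), add 'caa' as idx 5
Step 6: w='caa' (idx 5), next='a' -> output (5, 'a'), add 'caaa' as idx 6


Encoded: [(0, 'a'), (1, 'c'), (0, 'c'), (3, 'a'), (4, 'a'), (5, 'a')]


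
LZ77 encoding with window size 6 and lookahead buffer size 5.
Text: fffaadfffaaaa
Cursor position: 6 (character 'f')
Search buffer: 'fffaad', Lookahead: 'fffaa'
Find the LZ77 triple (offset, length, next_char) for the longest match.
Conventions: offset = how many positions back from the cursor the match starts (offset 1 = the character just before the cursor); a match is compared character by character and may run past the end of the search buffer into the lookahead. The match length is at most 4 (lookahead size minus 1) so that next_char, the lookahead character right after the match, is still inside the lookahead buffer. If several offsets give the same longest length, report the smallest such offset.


Try each offset into the search buffer:
  offset=1 (pos 5, char 'd'): match length 0
  offset=2 (pos 4, char 'a'): match length 0
  offset=3 (pos 3, char 'a'): match length 0
  offset=4 (pos 2, char 'f'): match length 1
  offset=5 (pos 1, char 'f'): match length 2
  offset=6 (pos 0, char 'f'): match length 4
Longest match has length 4 at offset 6.
next_char = character at position 6 + 4 = 10 -> 'a'

Best match: offset=6, length=4 (matching 'fffa' starting at position 0)
LZ77 triple: (6, 4, 'a')


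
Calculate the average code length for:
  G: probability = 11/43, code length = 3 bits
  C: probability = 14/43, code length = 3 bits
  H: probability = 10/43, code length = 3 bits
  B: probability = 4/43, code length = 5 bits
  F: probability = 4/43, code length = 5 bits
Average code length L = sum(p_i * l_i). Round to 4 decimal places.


Weighted contributions p_i * l_i:
  G: (11/43) * 3 = 33/43
  C: (14/43) * 3 = 42/43
  H: (10/43) * 3 = 30/43
  B: (4/43) * 5 = 20/43
  F: (4/43) * 5 = 20/43
Sum = (33 + 42 + 30 + 20 + 20)/43 = 145/43

L = 145/43 = 3.3721 bits/symbol


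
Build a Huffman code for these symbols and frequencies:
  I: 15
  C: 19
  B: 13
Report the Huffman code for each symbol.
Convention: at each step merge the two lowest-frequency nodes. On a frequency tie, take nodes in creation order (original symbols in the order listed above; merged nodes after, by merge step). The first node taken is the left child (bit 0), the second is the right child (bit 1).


Huffman tree construction:
Step 1: Merge B(13) + I(15) = 28
Step 2: Merge C(19) + (B+I)(28) = 47
Read each symbol's code off the tree from the root (left child = 0, right child = 1).

Codes:
  I: 11 (length 2)
  C: 0 (length 1)
  B: 10 (length 2)
Average code length: 75/47 = 1.5957 bits/symbol


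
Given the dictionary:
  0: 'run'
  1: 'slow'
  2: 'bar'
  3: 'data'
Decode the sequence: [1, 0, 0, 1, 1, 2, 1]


Look up each index in the dictionary:
  1 -> 'slow'
  0 -> 'run'
  0 -> 'run'
  1 -> 'slow'
  1 -> 'slow'
  2 -> 'bar'
  1 -> 'slow'

Decoded: "slow run run slow slow bar slow"


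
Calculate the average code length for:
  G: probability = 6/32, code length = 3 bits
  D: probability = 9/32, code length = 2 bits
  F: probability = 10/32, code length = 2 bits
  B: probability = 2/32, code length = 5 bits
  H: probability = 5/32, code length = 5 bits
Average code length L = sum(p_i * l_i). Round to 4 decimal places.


Weighted contributions p_i * l_i:
  G: (6/32) * 3 = 18/32
  D: (9/32) * 2 = 18/32
  F: (10/32) * 2 = 20/32
  B: (2/32) * 5 = 10/32
  H: (5/32) * 5 = 25/32
Sum = (18 + 18 + 20 + 10 + 25)/32 = 91/32

L = 91/32 = 2.8438 bits/symbol


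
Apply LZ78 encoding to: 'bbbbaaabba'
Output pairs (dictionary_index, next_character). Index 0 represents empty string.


LZ78 encoding steps:
Dictionary: {0: ''}
Step 1: w='' (idx 0), next='b' -> output (0, 'b'), add 'b' as idx 1
Step 2: w='b' (idx 1), next='b' -> output (1, 'b'), add 'bb' as idx 2
Step 3: w='b' (idx 1), next='a' -> output (1, 'a'), add 'ba' as idx 3
Step 4: w='' (idx 0), next='a' -> output (0, 'a'), add 'a' as idx 4
Step 5: w='a' (idx 4), next='b' -> output (4, 'b'), add 'ab' as idx 5
Step 6: w='ba' (idx 3), end of input -> output (3, '')


Encoded: [(0, 'b'), (1, 'b'), (1, 'a'), (0, 'a'), (4, 'b'), (3, '')]


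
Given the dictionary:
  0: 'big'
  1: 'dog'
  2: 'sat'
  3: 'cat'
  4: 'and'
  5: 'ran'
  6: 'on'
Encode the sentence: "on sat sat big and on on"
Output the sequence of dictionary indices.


Look up each word in the dictionary:
  'on' -> 6
  'sat' -> 2
  'sat' -> 2
  'big' -> 0
  'and' -> 4
  'on' -> 6
  'on' -> 6

Encoded: [6, 2, 2, 0, 4, 6, 6]


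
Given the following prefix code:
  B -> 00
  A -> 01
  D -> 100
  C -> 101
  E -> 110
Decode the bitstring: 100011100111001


Decoding step by step:
Bits 100 -> D
Bits 01 -> A
Bits 110 -> E
Bits 01 -> A
Bits 110 -> E
Bits 01 -> A


Decoded message: DAEAEA


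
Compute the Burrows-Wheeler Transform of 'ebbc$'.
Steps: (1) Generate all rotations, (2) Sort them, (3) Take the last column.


Rotations (sorted):
  0: $ebbc -> last char: c
  1: bbc$e -> last char: e
  2: bc$eb -> last char: b
  3: c$ebb -> last char: b
  4: ebbc$ -> last char: $


BWT = cebb$


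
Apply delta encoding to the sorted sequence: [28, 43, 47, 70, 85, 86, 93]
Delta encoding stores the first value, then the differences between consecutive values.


First value: 28
Deltas:
  43 - 28 = 15
  47 - 43 = 4
  70 - 47 = 23
  85 - 70 = 15
  86 - 85 = 1
  93 - 86 = 7


Delta encoded: [28, 15, 4, 23, 15, 1, 7]


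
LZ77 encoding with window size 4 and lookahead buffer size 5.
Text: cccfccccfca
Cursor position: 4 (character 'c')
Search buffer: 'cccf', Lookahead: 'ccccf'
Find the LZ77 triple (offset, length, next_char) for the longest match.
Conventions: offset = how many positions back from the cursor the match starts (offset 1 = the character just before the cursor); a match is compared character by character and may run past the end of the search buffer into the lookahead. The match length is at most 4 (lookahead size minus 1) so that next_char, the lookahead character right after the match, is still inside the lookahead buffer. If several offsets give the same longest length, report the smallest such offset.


Try each offset into the search buffer:
  offset=1 (pos 3, char 'f'): match length 0
  offset=2 (pos 2, char 'c'): match length 1
  offset=3 (pos 1, char 'c'): match length 2
  offset=4 (pos 0, char 'c'): match length 3
Longest match has length 3 at offset 4.
next_char = character at position 4 + 3 = 7 -> 'c'

Best match: offset=4, length=3 (matching 'ccc' starting at position 0)
LZ77 triple: (4, 3, 'c')
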